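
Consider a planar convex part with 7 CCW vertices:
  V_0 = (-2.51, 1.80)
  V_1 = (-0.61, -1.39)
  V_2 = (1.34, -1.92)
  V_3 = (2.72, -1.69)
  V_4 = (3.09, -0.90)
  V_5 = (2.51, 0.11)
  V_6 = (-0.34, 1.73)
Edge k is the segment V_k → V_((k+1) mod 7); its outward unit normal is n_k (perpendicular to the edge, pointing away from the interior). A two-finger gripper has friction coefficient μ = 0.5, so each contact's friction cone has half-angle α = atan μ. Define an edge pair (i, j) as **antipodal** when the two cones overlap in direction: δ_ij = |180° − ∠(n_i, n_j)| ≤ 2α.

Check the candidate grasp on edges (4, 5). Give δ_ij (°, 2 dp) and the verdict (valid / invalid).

α = atan 0.5 = 26.57°;  2α = 53.13°
edge 4: e_4 = (-0.58, +1.01);  n_4 = (+0.8672, +0.4980)
edge 5: e_5 = (-2.85, +1.62);  n_5 = (+0.4942, +0.8694)
∠(n_4, n_5) = 30.52°
δ = |180° − 30.52°| = 149.48°
149.48° > 2α = 53.13°  →  invalid

δ = 149.48°, invalid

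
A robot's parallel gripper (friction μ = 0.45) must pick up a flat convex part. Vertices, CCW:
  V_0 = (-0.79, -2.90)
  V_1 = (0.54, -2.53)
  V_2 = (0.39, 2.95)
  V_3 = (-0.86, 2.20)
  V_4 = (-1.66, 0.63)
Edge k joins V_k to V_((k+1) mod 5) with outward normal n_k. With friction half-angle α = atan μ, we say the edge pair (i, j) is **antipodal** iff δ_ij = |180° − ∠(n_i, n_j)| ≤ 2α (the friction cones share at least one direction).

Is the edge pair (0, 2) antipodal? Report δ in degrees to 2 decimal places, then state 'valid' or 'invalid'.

α = atan 0.45 = 24.23°;  2α = 48.46°
edge 0: e_0 = (+1.33, +0.37);  n_0 = (+0.2680, -0.9634)
edge 2: e_2 = (-1.25, -0.75);  n_2 = (-0.5145, +0.8575)
∠(n_0, n_2) = 164.58°
δ = |180° − 164.58°| = 15.42°
15.42° ≤ 2α = 48.46°  →  valid

δ = 15.42°, valid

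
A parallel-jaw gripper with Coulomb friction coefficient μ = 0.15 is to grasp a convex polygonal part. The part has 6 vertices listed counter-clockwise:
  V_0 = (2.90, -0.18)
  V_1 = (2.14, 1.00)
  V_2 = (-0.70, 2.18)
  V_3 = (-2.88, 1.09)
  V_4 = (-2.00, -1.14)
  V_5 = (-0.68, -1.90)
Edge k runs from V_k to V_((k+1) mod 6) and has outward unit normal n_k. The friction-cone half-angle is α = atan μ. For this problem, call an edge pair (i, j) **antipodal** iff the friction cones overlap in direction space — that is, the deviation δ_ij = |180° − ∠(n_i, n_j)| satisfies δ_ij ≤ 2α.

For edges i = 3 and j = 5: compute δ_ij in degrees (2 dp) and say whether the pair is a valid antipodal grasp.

δ = 85.87°, invalid

α = atan 0.15 = 8.53°;  2α = 17.06°
edge 3: e_3 = (+0.88, -2.23);  n_3 = (-0.9302, -0.3671)
edge 5: e_5 = (+3.58, +1.72);  n_5 = (+0.4331, -0.9014)
∠(n_3, n_5) = 94.13°
δ = |180° − 94.13°| = 85.87°
85.87° > 2α = 17.06°  →  invalid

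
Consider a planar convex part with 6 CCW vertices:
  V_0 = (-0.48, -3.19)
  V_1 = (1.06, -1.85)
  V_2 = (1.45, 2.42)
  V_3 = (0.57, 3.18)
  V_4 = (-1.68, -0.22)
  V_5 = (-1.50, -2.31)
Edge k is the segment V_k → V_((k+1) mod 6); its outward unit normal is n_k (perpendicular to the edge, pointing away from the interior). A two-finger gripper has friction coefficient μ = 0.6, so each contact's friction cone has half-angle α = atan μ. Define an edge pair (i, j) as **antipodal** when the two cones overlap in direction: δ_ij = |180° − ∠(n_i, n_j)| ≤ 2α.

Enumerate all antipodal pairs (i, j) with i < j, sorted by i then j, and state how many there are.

count = 7; pairs: (0,3), (0,4), (1,3), (1,4), (1,5), (2,4), (2,5)

α = atan 0.6 = 30.96°;  2α = 61.93°
n_0 = (+0.6564, -0.7544)
n_1 = (+0.9959, -0.0910)
n_2 = (+0.6536, +0.7568)
n_3 = (-0.8339, +0.5519)
n_4 = (-0.9963, -0.0858)
n_5 = (-0.6532, -0.7572)
  (0,1): δ = 136.25°  ·
  (0,2): δ = 81.84°  ·
  (0,3): δ = 15.48°  ✓
  (0,4): δ = 53.89°  ✓
  (0,5): δ = 98.19°  ·
  (1,2): δ = 125.60°  ·
  (1,3): δ = 28.28°  ✓
  (1,4): δ = 10.14°  ✓
  (1,5): δ = 54.43°  ✓
  (2,3): δ = 82.68°  ·
  (2,4): δ = 44.26°  ✓
  (2,5): δ = 0.03°  ✓
  (3,4): δ = 141.58°  ·
  (3,5): δ = 97.29°  ·
  (4,5): δ = 135.71°  ·
antipodal pairs: 7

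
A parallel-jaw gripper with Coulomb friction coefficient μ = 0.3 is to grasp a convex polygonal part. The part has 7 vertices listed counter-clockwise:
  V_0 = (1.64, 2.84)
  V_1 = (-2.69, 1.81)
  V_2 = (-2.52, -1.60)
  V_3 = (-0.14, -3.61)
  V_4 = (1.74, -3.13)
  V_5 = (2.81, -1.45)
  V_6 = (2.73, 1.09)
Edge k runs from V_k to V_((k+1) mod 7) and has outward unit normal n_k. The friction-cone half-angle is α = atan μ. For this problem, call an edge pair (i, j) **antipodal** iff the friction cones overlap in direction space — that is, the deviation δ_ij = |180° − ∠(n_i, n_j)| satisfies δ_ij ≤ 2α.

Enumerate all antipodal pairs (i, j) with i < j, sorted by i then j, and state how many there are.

count = 4; pairs: (0,3), (1,5), (1,6), (2,6)

α = atan 0.3 = 16.70°;  2α = 33.40°
n_0 = (-0.2314, +0.9729)
n_1 = (-0.9988, -0.0498)
n_2 = (-0.6452, -0.7640)
n_3 = (+0.2474, -0.9689)
n_4 = (+0.8435, -0.5372)
n_5 = (+0.9995, +0.0315)
n_6 = (+0.8488, +0.5287)
  (0,1): δ = 100.53°  ·
  (0,2): δ = 53.56°  ·
  (0,3): δ = 0.94°  ✓
  (0,4): δ = 44.13°  ·
  (0,5): δ = 78.42°  ·
  (0,6): δ = 108.54°  ·
  (1,2): δ = 133.04°  ·
  (1,3): δ = 78.53°  ·
  (1,4): δ = 35.35°  ·
  (1,5): δ = 1.05°  ✓
  (1,6): δ = 29.06°  ✓
  (2,3): δ = 125.49°  ·
  (2,4): δ = 82.31°  ·
  (2,5): δ = 48.01°  ·
  (2,6): δ = 17.90°  ✓
  (3,4): δ = 136.82°  ·
  (3,5): δ = 102.52°  ·
  (3,6): δ = 72.41°  ·
  (4,5): δ = 145.70°  ·
  (4,6): δ = 115.59°  ·
  (5,6): δ = 149.89°  ·
antipodal pairs: 4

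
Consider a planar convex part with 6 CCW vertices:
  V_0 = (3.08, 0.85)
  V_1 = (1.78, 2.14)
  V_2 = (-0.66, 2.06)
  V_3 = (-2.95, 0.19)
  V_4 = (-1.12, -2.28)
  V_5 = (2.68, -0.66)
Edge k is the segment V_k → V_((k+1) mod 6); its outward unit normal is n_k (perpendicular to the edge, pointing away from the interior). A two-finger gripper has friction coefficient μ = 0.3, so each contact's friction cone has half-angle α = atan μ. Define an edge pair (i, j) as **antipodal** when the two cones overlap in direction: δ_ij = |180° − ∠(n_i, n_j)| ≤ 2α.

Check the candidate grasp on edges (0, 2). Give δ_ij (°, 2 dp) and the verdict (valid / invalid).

δ = 95.99°, invalid

α = atan 0.3 = 16.70°;  2α = 33.40°
edge 0: e_0 = (-1.30, +1.29);  n_0 = (+0.7044, +0.7098)
edge 2: e_2 = (-2.29, -1.87);  n_2 = (-0.6325, +0.7746)
∠(n_0, n_2) = 84.01°
δ = |180° − 84.01°| = 95.99°
95.99° > 2α = 33.40°  →  invalid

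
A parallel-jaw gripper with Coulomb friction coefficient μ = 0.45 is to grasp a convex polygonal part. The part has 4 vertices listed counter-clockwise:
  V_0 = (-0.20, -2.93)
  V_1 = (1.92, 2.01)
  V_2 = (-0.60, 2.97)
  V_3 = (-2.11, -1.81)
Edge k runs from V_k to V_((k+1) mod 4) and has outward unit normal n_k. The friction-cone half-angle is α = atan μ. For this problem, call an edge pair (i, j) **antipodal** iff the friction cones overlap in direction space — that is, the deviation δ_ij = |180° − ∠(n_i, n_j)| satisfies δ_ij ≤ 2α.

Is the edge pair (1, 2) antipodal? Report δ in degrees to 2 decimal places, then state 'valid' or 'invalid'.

α = atan 0.45 = 24.23°;  2α = 48.46°
edge 1: e_1 = (-2.52, +0.96);  n_1 = (+0.3560, +0.9345)
edge 2: e_2 = (-1.51, -4.78);  n_2 = (-0.9536, +0.3012)
∠(n_1, n_2) = 93.32°
δ = |180° − 93.32°| = 86.68°
86.68° > 2α = 48.46°  →  invalid

δ = 86.68°, invalid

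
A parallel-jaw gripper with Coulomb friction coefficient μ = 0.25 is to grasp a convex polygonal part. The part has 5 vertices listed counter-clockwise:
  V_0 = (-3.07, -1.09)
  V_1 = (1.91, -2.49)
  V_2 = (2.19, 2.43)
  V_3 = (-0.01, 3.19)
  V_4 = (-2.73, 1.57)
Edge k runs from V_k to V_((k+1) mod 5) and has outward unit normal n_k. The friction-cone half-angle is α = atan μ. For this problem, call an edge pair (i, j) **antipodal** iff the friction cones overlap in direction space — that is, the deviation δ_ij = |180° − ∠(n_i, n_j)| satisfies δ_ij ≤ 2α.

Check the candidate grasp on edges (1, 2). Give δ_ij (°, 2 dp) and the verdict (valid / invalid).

δ = 105.80°, invalid

α = atan 0.25 = 14.04°;  2α = 28.07°
edge 1: e_1 = (+0.28, +4.92);  n_1 = (+0.9984, -0.0568)
edge 2: e_2 = (-2.20, +0.76);  n_2 = (+0.3265, +0.9452)
∠(n_1, n_2) = 74.20°
δ = |180° − 74.20°| = 105.80°
105.80° > 2α = 28.07°  →  invalid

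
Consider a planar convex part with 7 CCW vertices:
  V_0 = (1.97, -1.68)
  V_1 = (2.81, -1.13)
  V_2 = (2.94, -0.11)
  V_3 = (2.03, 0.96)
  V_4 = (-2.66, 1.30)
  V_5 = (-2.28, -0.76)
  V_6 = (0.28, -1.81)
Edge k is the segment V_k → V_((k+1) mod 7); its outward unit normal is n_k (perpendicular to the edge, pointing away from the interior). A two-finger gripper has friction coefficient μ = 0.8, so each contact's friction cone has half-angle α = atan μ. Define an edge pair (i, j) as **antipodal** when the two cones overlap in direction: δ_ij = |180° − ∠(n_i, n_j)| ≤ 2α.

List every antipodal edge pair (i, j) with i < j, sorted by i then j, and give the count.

α = atan 0.8 = 38.66°;  2α = 77.32°
n_0 = (+0.5478, -0.8366)
n_1 = (+0.9920, -0.1264)
n_2 = (+0.7618, +0.6479)
n_3 = (+0.0723, +0.9974)
n_4 = (-0.9834, -0.1814)
n_5 = (-0.3795, -0.9252)
n_6 = (+0.0767, -0.9971)
  (0,1): δ = 130.48°  ·
  (0,2): δ = 82.84°  ·
  (0,3): δ = 37.36°  ✓
  (0,4): δ = 67.24°  ✓
  (0,5): δ = 124.48°  ·
  (0,6): δ = 151.18°  ·
  (1,2): δ = 132.36°  ·
  (1,3): δ = 86.88°  ·
  (1,4): δ = 17.71°  ✓
  (1,5): δ = 74.96°  ✓
  (1,6): δ = 101.66°  ·
  (2,3): δ = 134.53°  ·
  (2,4): δ = 29.93°  ✓
  (2,5): δ = 27.32°  ✓
  (2,6): δ = 54.02°  ✓
  (3,4): δ = 75.40°  ✓
  (3,5): δ = 18.15°  ✓
  (3,6): δ = 8.55°  ✓
  (4,5): δ = 122.75°  ·
  (4,6): δ = 96.05°  ·
  (5,6): δ = 153.30°  ·
antipodal pairs: 10

count = 10; pairs: (0,3), (0,4), (1,4), (1,5), (2,4), (2,5), (2,6), (3,4), (3,5), (3,6)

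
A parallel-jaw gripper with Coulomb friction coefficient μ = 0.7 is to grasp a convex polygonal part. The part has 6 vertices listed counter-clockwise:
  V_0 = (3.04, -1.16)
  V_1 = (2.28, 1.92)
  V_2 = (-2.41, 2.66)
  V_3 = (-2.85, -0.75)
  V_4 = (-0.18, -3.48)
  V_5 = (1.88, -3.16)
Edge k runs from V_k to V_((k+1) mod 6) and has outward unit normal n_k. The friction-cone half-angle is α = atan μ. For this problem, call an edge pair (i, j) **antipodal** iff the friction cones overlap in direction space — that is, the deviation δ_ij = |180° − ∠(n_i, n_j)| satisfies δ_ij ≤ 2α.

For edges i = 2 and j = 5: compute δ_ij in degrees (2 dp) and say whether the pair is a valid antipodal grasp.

δ = 22.76°, valid

α = atan 0.7 = 34.99°;  2α = 69.98°
edge 2: e_2 = (-0.44, -3.41);  n_2 = (-0.9918, +0.1280)
edge 5: e_5 = (+1.16, +2.00);  n_5 = (+0.8650, -0.5017)
∠(n_2, n_5) = 157.24°
δ = |180° − 157.24°| = 22.76°
22.76° ≤ 2α = 69.98°  →  valid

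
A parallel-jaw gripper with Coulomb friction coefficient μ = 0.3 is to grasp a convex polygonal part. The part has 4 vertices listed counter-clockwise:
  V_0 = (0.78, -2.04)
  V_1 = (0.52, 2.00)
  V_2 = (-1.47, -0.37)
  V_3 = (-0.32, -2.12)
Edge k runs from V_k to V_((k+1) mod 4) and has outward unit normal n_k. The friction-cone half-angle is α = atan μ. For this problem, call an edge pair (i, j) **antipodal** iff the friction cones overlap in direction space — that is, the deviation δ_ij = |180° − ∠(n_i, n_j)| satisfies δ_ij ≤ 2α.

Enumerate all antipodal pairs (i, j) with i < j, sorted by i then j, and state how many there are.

count = 1; pairs: (0,2)

α = atan 0.3 = 16.70°;  2α = 33.40°
n_0 = (+0.9979, +0.0642)
n_1 = (-0.7658, +0.6430)
n_2 = (-0.8357, -0.5492)
n_3 = (+0.0725, -0.9974)
  (0,1): δ = 43.70°  ·
  (0,2): δ = 29.63°  ✓
  (0,3): δ = 90.48°  ·
  (1,2): δ = 106.67°  ·
  (1,3): δ = 45.82°  ·
  (2,3): δ = 119.15°  ·
antipodal pairs: 1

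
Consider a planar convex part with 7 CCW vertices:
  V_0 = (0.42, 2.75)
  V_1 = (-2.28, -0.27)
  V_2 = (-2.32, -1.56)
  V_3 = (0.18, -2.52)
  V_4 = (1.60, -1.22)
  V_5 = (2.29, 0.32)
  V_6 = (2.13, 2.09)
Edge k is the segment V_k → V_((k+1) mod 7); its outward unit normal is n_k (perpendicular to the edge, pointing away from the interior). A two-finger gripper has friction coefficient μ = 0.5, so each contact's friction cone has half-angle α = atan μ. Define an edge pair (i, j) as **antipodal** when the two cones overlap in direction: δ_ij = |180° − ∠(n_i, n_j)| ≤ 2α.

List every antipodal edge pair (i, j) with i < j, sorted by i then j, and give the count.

count = 7; pairs: (0,3), (0,4), (0,5), (1,3), (1,4), (1,5), (2,6)

α = atan 0.5 = 26.57°;  2α = 53.13°
n_0 = (-0.7455, +0.6665)
n_1 = (-0.9995, +0.0310)
n_2 = (-0.3585, -0.9335)
n_3 = (+0.6753, -0.7376)
n_4 = (+0.9126, -0.4089)
n_5 = (+0.9959, +0.0900)
n_6 = (+0.3601, +0.9329)
  (0,1): δ = 139.98°  ·
  (0,2): δ = 69.21°  ·
  (0,3): δ = 5.73°  ✓
  (0,4): δ = 17.66°  ✓
  (0,5): δ = 46.96°  ✓
  (0,6): δ = 110.69°  ·
  (1,2): δ = 109.23°  ·
  (1,3): δ = 45.75°  ✓
  (1,4): δ = 22.36°  ✓
  (1,5): δ = 6.94°  ✓
  (1,6): δ = 70.67°  ·
  (2,3): δ = 116.52°  ·
  (2,4): δ = 93.13°  ·
  (2,5): δ = 63.83°  ·
  (2,6): δ = 0.10°  ✓
  (3,4): δ = 156.61°  ·
  (3,5): δ = 127.31°  ·
  (3,6): δ = 63.58°  ·
  (4,5): δ = 150.70°  ·
  (4,6): δ = 86.97°  ·
  (5,6): δ = 116.27°  ·
antipodal pairs: 7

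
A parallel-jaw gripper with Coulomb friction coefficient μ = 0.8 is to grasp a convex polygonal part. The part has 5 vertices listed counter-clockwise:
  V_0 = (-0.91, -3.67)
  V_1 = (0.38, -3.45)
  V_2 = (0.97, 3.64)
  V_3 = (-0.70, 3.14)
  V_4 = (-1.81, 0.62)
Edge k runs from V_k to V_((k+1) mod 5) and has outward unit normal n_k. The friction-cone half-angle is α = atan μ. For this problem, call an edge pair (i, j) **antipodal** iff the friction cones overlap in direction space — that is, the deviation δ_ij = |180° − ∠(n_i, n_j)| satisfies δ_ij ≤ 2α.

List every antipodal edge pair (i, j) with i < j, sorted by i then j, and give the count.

α = atan 0.8 = 38.66°;  2α = 77.32°
n_0 = (+0.1681, -0.9858)
n_1 = (+0.9966, -0.0829)
n_2 = (-0.2868, +0.9580)
n_3 = (-0.9152, +0.4031)
n_4 = (-0.9787, -0.2053)
  (0,1): δ = 104.44°  ·
  (0,2): δ = 6.99°  ✓
  (0,3): δ = 56.55°  ✓
  (0,4): δ = 92.17°  ·
  (1,2): δ = 68.58°  ✓
  (1,3): δ = 19.02°  ✓
  (1,4): δ = 16.61°  ✓
  (2,3): δ = 130.44°  ·
  (2,4): δ = 94.82°  ·
  (3,4): δ = 144.38°  ·
antipodal pairs: 5

count = 5; pairs: (0,2), (0,3), (1,2), (1,3), (1,4)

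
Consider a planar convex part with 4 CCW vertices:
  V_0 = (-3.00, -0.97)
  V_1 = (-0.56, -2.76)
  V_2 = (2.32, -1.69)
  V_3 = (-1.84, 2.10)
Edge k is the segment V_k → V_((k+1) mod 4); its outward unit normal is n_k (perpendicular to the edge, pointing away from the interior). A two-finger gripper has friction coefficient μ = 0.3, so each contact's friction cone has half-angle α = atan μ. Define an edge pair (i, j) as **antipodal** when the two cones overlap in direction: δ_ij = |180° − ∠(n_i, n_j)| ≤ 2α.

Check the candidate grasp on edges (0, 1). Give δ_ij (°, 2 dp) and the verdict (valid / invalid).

α = atan 0.3 = 16.70°;  2α = 33.40°
edge 0: e_0 = (+2.44, -1.79);  n_0 = (-0.5915, -0.8063)
edge 1: e_1 = (+2.88, +1.07);  n_1 = (+0.3483, -0.9374)
∠(n_0, n_1) = 56.65°
δ = |180° − 56.65°| = 123.35°
123.35° > 2α = 33.40°  →  invalid

δ = 123.35°, invalid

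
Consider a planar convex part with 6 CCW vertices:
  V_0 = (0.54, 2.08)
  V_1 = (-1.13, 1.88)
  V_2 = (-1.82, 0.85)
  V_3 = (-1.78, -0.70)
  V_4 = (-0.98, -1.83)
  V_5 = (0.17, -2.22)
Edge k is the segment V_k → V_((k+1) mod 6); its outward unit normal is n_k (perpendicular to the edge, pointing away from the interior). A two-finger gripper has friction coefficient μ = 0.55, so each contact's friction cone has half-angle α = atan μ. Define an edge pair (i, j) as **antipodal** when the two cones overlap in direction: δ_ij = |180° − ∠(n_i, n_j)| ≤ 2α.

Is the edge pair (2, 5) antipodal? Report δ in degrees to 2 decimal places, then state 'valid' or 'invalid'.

α = atan 0.55 = 28.81°;  2α = 57.62°
edge 2: e_2 = (+0.04, -1.55);  n_2 = (-0.9997, -0.0258)
edge 5: e_5 = (+0.37, +4.30);  n_5 = (+0.9963, -0.0857)
∠(n_2, n_5) = 173.60°
δ = |180° − 173.60°| = 6.40°
6.40° ≤ 2α = 57.62°  →  valid

δ = 6.40°, valid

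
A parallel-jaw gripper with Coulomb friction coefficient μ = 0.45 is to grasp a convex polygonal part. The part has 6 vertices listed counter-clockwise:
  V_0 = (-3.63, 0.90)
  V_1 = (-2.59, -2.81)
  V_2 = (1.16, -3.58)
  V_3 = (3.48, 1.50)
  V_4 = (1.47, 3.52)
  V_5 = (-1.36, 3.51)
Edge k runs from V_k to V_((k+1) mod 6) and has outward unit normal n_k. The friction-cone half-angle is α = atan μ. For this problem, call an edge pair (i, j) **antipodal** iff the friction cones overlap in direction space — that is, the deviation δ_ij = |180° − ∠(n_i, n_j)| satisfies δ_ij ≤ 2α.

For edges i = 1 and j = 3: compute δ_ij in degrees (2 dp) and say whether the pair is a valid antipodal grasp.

δ = 33.54°, valid

α = atan 0.45 = 24.23°;  2α = 48.46°
edge 1: e_1 = (+3.75, -0.77);  n_1 = (-0.2011, -0.9796)
edge 3: e_3 = (-2.01, +2.02);  n_3 = (+0.7089, +0.7054)
∠(n_1, n_3) = 146.46°
δ = |180° − 146.46°| = 33.54°
33.54° ≤ 2α = 48.46°  →  valid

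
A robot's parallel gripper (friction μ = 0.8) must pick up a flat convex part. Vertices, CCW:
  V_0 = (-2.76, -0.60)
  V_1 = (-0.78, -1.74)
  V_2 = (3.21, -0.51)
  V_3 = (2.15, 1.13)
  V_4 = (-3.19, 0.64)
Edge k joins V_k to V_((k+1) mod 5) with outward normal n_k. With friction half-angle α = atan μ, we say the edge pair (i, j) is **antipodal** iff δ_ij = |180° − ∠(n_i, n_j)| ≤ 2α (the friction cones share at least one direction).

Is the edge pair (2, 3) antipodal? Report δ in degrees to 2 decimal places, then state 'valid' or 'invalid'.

α = atan 0.8 = 38.66°;  2α = 77.32°
edge 2: e_2 = (-1.06, +1.64);  n_2 = (+0.8398, +0.5428)
edge 3: e_3 = (-5.34, -0.49);  n_3 = (-0.0914, +0.9958)
∠(n_2, n_3) = 62.37°
δ = |180° − 62.37°| = 117.63°
117.63° > 2α = 77.32°  →  invalid

δ = 117.63°, invalid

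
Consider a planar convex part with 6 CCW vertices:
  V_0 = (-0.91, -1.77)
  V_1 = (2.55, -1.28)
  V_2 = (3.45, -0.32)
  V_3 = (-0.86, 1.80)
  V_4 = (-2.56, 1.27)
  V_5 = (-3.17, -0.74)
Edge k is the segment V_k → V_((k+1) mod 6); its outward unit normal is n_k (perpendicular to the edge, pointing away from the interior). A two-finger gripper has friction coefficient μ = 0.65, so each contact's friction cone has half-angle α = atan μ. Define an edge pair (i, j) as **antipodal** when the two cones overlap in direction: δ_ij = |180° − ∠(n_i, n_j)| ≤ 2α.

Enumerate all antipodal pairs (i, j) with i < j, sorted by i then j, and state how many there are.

α = atan 0.65 = 33.02°;  2α = 66.05°
n_0 = (+0.1402, -0.9901)
n_1 = (+0.7295, -0.6839)
n_2 = (+0.4414, +0.8973)
n_3 = (-0.2976, +0.9547)
n_4 = (-0.9569, +0.2904)
n_5 = (-0.4147, -0.9100)
  (0,1): δ = 141.21°  ·
  (0,2): δ = 34.25°  ✓
  (0,3): δ = 9.26°  ✓
  (0,4): δ = 65.06°  ✓
  (0,5): δ = 147.44°  ·
  (1,2): δ = 73.04°  ·
  (1,3): δ = 29.53°  ✓
  (1,4): δ = 26.27°  ✓
  (1,5): δ = 108.65°  ·
  (2,3): δ = 136.49°  ·
  (2,4): δ = 80.69°  ·
  (2,5): δ = 1.69°  ✓
  (3,4): δ = 124.20°  ·
  (3,5): δ = 41.82°  ✓
  (4,5): δ = 97.62°  ·
antipodal pairs: 7

count = 7; pairs: (0,2), (0,3), (0,4), (1,3), (1,4), (2,5), (3,5)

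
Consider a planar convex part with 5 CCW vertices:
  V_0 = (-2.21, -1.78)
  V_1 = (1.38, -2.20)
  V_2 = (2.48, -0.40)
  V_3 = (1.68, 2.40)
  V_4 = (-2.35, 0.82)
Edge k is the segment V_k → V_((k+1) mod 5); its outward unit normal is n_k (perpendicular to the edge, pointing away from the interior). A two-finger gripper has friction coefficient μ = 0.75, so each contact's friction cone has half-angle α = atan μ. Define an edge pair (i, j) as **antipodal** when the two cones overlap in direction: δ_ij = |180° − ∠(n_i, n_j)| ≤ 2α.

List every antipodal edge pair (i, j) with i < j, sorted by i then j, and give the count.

α = atan 0.75 = 36.87°;  2α = 73.74°
n_0 = (-0.1162, -0.9932)
n_1 = (+0.8533, -0.5215)
n_2 = (+0.9615, +0.2747)
n_3 = (-0.3650, +0.9310)
n_4 = (-0.9986, -0.0538)
  (0,1): δ = 114.76°  ·
  (0,2): δ = 67.38°  ✓
  (0,3): δ = 28.08°  ✓
  (0,4): δ = 99.75°  ·
  (1,2): δ = 132.63°  ·
  (1,3): δ = 37.16°  ✓
  (1,4): δ = 34.51°  ✓
  (2,3): δ = 84.54°  ·
  (2,4): δ = 12.86°  ✓
  (3,4): δ = 108.33°  ·
antipodal pairs: 5

count = 5; pairs: (0,2), (0,3), (1,3), (1,4), (2,4)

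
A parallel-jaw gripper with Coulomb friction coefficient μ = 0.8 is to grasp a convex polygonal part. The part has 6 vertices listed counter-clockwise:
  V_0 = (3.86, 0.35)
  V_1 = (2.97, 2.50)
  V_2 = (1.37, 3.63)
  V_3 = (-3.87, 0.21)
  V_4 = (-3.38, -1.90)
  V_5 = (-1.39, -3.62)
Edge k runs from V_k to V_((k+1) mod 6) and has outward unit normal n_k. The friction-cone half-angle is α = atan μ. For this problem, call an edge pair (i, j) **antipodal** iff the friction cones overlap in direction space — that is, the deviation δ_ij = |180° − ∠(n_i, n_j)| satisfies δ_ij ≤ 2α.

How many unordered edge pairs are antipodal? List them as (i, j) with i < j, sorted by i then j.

α = atan 0.8 = 38.66°;  2α = 77.32°
n_0 = (+0.9240, +0.3825)
n_1 = (+0.5769, +0.8168)
n_2 = (-0.5466, +0.8374)
n_3 = (-0.9741, -0.2262)
n_4 = (-0.6539, -0.7566)
n_5 = (+0.6032, -0.7976)
  (0,1): δ = 147.72°  ·
  (0,2): δ = 79.36°  ·
  (0,3): δ = 9.41°  ✓
  (0,4): δ = 26.68°  ✓
  (0,5): δ = 104.61°  ·
  (1,2): δ = 111.64°  ·
  (1,3): δ = 41.69°  ✓
  (1,4): δ = 5.61°  ✓
  (1,5): δ = 72.33°  ✓
  (2,3): δ = 110.06°  ·
  (2,4): δ = 73.97°  ✓
  (2,5): δ = 3.96°  ✓
  (3,4): δ = 143.91°  ·
  (3,5): δ = 65.98°  ✓
  (4,5): δ = 102.07°  ·
antipodal pairs: 8

count = 8; pairs: (0,3), (0,4), (1,3), (1,4), (1,5), (2,4), (2,5), (3,5)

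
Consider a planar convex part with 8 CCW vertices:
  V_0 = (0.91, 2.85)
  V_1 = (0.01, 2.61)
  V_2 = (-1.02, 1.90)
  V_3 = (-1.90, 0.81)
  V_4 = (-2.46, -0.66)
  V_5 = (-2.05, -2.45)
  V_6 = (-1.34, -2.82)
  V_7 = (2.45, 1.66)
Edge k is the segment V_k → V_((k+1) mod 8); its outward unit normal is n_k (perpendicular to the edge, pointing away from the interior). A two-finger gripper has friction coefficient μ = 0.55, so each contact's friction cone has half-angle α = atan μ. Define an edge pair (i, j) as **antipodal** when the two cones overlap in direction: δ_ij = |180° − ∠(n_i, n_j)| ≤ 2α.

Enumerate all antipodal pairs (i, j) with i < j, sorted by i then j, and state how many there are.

count = 8; pairs: (0,5), (0,6), (1,6), (2,6), (3,6), (4,6), (4,7), (5,7)

α = atan 0.55 = 28.81°;  2α = 57.62°
n_0 = (-0.2577, +0.9662)
n_1 = (-0.5675, +0.8233)
n_2 = (-0.7781, +0.6282)
n_3 = (-0.9345, +0.3560)
n_4 = (-0.9748, -0.2233)
n_5 = (-0.4621, -0.8868)
n_6 = (+0.7635, -0.6459)
n_7 = (+0.6114, +0.7913)
  (0,1): δ = 160.35°  ·
  (0,2): δ = 143.85°  ·
  (0,3): δ = 125.79°  ·
  (0,4): δ = 92.03°  ·
  (0,5): δ = 42.46°  ✓
  (0,6): δ = 34.84°  ✓
  (0,7): δ = 127.37°  ·
  (1,2): δ = 163.49°  ·
  (1,3): δ = 145.43°  ·
  (1,4): δ = 111.68°  ·
  (1,5): δ = 62.10°  ·
  (1,6): δ = 15.19°  ✓
  (1,7): δ = 107.73°  ·
  (2,3): δ = 161.94°  ·
  (2,4): δ = 128.18°  ·
  (2,5): δ = 78.61°  ·
  (2,6): δ = 1.32°  ✓
  (2,7): δ = 91.22°  ·
  (3,4): δ = 146.24°  ·
  (3,5): δ = 96.67°  ·
  (3,6): δ = 19.38°  ✓
  (3,7): δ = 73.16°  ·
  (4,5): δ = 130.43°  ·
  (4,6): δ = 53.13°  ✓
  (4,7): δ = 39.40°  ✓
  (5,6): δ = 102.71°  ·
  (5,7): δ = 10.17°  ✓
  (6,7): δ = 87.46°  ·
antipodal pairs: 8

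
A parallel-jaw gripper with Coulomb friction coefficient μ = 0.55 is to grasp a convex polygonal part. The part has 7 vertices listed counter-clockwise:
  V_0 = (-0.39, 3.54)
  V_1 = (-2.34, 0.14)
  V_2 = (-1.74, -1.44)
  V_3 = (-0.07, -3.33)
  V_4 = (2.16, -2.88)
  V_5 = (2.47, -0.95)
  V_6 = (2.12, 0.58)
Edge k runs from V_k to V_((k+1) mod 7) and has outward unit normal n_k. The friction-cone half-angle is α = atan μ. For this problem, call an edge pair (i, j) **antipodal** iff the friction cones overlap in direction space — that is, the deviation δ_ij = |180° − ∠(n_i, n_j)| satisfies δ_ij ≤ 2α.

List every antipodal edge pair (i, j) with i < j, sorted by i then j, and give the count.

count = 9; pairs: (0,3), (0,4), (0,5), (1,4), (1,5), (1,6), (2,4), (2,5), (2,6)

α = atan 0.55 = 28.81°;  2α = 57.62°
n_0 = (-0.8675, +0.4975)
n_1 = (-0.9349, -0.3550)
n_2 = (-0.7494, -0.6621)
n_3 = (+0.1978, -0.9802)
n_4 = (+0.9873, -0.1586)
n_5 = (+0.9748, +0.2230)
n_6 = (+0.7627, +0.6468)
  (0,1): δ = 129.37°  ·
  (0,2): δ = 108.70°  ·
  (0,3): δ = 48.76°  ✓
  (0,4): δ = 20.71°  ✓
  (0,5): δ = 42.72°  ✓
  (0,6): δ = 70.13°  ·
  (1,2): δ = 159.33°  ·
  (1,3): δ = 99.39°  ·
  (1,4): δ = 29.92°  ✓
  (1,5): δ = 7.91°  ✓
  (1,6): δ = 19.50°  ✓
  (2,3): δ = 120.06°  ·
  (2,4): δ = 50.59°  ✓
  (2,5): δ = 28.58°  ✓
  (2,6): δ = 1.17°  ✓
  (3,4): δ = 110.53°  ·
  (3,5): δ = 88.52°  ·
  (3,6): δ = 61.11°  ·
  (4,5): δ = 157.99°  ·
  (4,6): δ = 130.58°  ·
  (5,6): δ = 152.59°  ·
antipodal pairs: 9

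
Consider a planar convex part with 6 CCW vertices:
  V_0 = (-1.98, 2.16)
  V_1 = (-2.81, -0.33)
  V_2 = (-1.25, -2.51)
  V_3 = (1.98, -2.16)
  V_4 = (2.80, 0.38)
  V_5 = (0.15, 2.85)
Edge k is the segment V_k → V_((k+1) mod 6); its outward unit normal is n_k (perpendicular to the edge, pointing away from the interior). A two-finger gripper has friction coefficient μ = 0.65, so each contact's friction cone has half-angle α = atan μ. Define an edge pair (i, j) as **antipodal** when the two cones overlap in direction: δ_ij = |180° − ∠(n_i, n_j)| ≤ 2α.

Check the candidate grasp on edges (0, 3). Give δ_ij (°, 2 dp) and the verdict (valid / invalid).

δ = 0.54°, valid

α = atan 0.65 = 33.02°;  2α = 66.05°
edge 0: e_0 = (-0.83, -2.49);  n_0 = (-0.9487, +0.3162)
edge 3: e_3 = (+0.82, +2.54);  n_3 = (+0.9516, -0.3072)
∠(n_0, n_3) = 179.46°
δ = |180° − 179.46°| = 0.54°
0.54° ≤ 2α = 66.05°  →  valid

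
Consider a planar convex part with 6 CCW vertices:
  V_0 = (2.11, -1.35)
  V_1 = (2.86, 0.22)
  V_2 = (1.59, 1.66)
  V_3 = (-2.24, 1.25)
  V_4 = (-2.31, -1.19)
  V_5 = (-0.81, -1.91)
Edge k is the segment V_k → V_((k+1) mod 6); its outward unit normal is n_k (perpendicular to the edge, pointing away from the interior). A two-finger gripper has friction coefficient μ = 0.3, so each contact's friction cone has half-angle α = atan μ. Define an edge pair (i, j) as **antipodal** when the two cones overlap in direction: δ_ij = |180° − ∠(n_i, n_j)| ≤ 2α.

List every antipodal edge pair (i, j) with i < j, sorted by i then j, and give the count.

α = atan 0.3 = 16.70°;  2α = 33.40°
n_0 = (+0.9023, -0.4310)
n_1 = (+0.7500, +0.6614)
n_2 = (-0.1064, +0.9943)
n_3 = (-0.9996, +0.0287)
n_4 = (-0.4327, -0.9015)
n_5 = (+0.1883, -0.9821)
  (0,1): δ = 113.06°  ·
  (0,2): δ = 58.36°  ·
  (0,3): δ = 23.89°  ✓
  (0,4): δ = 89.89°  ·
  (0,5): δ = 126.39°  ·
  (1,2): δ = 125.30°  ·
  (1,3): δ = 43.05°  ·
  (1,4): δ = 22.95°  ✓
  (1,5): δ = 59.45°  ·
  (2,3): δ = 97.75°  ·
  (2,4): δ = 31.75°  ✓
  (2,5): δ = 4.75°  ✓
  (3,4): δ = 114.00°  ·
  (3,5): δ = 77.50°  ·
  (4,5): δ = 143.50°  ·
antipodal pairs: 4

count = 4; pairs: (0,3), (1,4), (2,4), (2,5)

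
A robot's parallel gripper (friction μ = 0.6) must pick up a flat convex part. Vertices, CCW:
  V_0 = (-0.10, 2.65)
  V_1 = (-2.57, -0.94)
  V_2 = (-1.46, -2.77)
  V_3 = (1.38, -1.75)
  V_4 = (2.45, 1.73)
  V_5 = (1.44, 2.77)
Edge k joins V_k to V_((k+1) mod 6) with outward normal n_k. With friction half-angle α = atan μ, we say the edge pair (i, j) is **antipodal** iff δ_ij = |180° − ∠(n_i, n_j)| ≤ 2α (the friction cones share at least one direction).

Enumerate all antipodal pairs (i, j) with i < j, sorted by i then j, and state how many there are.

α = atan 0.6 = 30.96°;  2α = 61.93°
n_0 = (-0.8238, +0.5668)
n_1 = (-0.8550, -0.5186)
n_2 = (+0.3380, -0.9411)
n_3 = (+0.9558, -0.2939)
n_4 = (+0.7174, +0.6967)
n_5 = (-0.0777, +0.9970)
  (0,1): δ = 114.23°  ·
  (0,2): δ = 35.72°  ✓
  (0,3): δ = 17.44°  ✓
  (0,4): δ = 78.69°  ·
  (0,5): δ = 128.98°  ·
  (1,2): δ = 101.48°  ·
  (1,3): δ = 48.33°  ✓
  (1,4): δ = 12.92°  ✓
  (1,5): δ = 63.22°  ·
  (2,3): δ = 126.85°  ·
  (2,4): δ = 65.59°  ·
  (2,5): δ = 15.30°  ✓
  (3,4): δ = 118.75°  ·
  (3,5): δ = 68.45°  ·
  (4,5): δ = 129.71°  ·
antipodal pairs: 5

count = 5; pairs: (0,2), (0,3), (1,3), (1,4), (2,5)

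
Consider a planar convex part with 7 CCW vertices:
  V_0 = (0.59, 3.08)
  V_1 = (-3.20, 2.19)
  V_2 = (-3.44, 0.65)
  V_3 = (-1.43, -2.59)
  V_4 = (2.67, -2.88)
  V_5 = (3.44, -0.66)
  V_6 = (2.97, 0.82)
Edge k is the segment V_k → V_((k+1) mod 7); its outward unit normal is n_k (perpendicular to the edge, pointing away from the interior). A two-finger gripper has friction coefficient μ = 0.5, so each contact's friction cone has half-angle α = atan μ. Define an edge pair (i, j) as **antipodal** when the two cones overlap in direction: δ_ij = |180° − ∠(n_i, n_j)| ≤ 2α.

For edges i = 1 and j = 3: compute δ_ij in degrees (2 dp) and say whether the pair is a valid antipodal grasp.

α = atan 0.5 = 26.57°;  2α = 53.13°
edge 1: e_1 = (-0.24, -1.54);  n_1 = (-0.9881, +0.1540)
edge 3: e_3 = (+4.10, -0.29);  n_3 = (-0.0706, -0.9975)
∠(n_1, n_3) = 94.81°
δ = |180° − 94.81°| = 85.19°
85.19° > 2α = 53.13°  →  invalid

δ = 85.19°, invalid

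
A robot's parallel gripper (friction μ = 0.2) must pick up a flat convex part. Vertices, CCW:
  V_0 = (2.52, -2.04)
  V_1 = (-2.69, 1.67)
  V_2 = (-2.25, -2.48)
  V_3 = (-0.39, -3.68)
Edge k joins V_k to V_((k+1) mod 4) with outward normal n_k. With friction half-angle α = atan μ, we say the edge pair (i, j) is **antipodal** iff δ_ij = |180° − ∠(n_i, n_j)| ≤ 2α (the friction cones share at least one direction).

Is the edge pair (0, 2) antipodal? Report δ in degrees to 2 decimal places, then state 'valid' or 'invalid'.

α = atan 0.2 = 11.31°;  2α = 22.62°
edge 0: e_0 = (-5.21, +3.71);  n_0 = (+0.5801, +0.8146)
edge 2: e_2 = (+1.86, -1.20);  n_2 = (-0.5421, -0.8403)
∠(n_0, n_2) = 177.37°
δ = |180° − 177.37°| = 2.63°
2.63° ≤ 2α = 22.62°  →  valid

δ = 2.63°, valid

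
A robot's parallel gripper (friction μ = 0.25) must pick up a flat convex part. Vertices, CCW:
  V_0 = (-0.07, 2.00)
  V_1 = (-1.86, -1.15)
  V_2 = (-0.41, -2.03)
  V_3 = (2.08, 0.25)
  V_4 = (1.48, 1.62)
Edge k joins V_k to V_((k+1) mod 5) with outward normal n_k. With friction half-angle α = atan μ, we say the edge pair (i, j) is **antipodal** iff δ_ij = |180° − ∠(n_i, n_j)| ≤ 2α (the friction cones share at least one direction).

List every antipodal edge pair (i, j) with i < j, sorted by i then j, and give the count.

count = 2; pairs: (0,2), (1,4)

α = atan 0.25 = 14.04°;  2α = 28.07°
n_0 = (-0.8694, +0.4941)
n_1 = (-0.5188, -0.8549)
n_2 = (+0.6753, -0.7375)
n_3 = (+0.9160, +0.4012)
n_4 = (+0.2381, +0.9712)
  (0,1): δ = 91.65°  ·
  (0,2): δ = 17.91°  ✓
  (0,3): δ = 53.26°  ·
  (0,4): δ = 105.83°  ·
  (1,2): δ = 106.27°  ·
  (1,3): δ = 35.10°  ·
  (1,4): δ = 17.48°  ✓
  (2,3): δ = 108.83°  ·
  (2,4): δ = 56.25°  ·
  (3,4): δ = 127.43°  ·
antipodal pairs: 2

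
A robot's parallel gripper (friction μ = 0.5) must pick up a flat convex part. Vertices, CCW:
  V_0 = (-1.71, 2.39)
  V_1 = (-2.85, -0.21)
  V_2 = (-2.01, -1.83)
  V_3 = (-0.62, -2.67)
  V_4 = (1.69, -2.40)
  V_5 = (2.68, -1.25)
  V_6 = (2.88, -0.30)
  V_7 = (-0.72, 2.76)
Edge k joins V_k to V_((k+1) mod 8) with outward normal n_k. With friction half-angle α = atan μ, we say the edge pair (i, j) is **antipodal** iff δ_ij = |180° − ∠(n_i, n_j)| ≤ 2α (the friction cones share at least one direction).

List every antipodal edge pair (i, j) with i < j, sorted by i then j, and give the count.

α = atan 0.5 = 26.57°;  2α = 53.13°
n_0 = (-0.9158, +0.4016)
n_1 = (-0.8878, -0.4603)
n_2 = (-0.5172, -0.8559)
n_3 = (+0.1161, -0.9932)
n_4 = (+0.7579, -0.6524)
n_5 = (+0.9785, -0.2060)
n_6 = (+0.6476, +0.7619)
n_7 = (-0.3501, +0.9367)
  (0,1): δ = 128.92°  ·
  (0,2): δ = 97.47°  ·
  (0,3): δ = 59.66°  ·
  (0,4): δ = 17.05°  ✓
  (0,5): δ = 11.79°  ✓
  (0,6): δ = 73.31°  ·
  (0,7): δ = 134.17°  ·
  (1,2): δ = 148.55°  ·
  (1,3): δ = 110.74°  ·
  (1,4): δ = 68.13°  ·
  (1,5): δ = 39.30°  ✓
  (1,6): δ = 22.23°  ✓
  (1,7): δ = 83.09°  ·
  (2,3): δ = 142.19°  ·
  (2,4): δ = 99.58°  ·
  (2,5): δ = 70.74°  ·
  (2,6): δ = 9.22°  ✓
  (2,7): δ = 51.64°  ✓
  (3,4): δ = 137.39°  ·
  (3,5): δ = 108.56°  ·
  (3,6): δ = 47.03°  ✓
  (3,7): δ = 13.83°  ✓
  (4,5): δ = 151.16°  ·
  (4,6): δ = 89.64°  ·
  (4,7): δ = 28.78°  ✓
  (5,6): δ = 118.48°  ·
  (5,7): δ = 57.62°  ·
  (6,7): δ = 119.14°  ·
antipodal pairs: 9

count = 9; pairs: (0,4), (0,5), (1,5), (1,6), (2,6), (2,7), (3,6), (3,7), (4,7)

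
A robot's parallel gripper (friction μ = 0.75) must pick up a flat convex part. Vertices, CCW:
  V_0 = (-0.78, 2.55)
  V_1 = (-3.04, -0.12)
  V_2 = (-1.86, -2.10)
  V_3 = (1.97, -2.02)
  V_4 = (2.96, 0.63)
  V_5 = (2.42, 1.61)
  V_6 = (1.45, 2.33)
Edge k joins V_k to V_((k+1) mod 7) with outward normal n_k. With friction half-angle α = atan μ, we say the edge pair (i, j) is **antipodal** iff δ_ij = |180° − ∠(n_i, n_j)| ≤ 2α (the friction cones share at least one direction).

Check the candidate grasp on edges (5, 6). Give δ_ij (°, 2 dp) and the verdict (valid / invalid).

α = atan 0.75 = 36.87°;  2α = 73.74°
edge 5: e_5 = (-0.97, +0.72);  n_5 = (+0.5960, +0.8030)
edge 6: e_6 = (-2.23, +0.22);  n_6 = (+0.0982, +0.9952)
∠(n_5, n_6) = 30.95°
δ = |180° − 30.95°| = 149.05°
149.05° > 2α = 73.74°  →  invalid

δ = 149.05°, invalid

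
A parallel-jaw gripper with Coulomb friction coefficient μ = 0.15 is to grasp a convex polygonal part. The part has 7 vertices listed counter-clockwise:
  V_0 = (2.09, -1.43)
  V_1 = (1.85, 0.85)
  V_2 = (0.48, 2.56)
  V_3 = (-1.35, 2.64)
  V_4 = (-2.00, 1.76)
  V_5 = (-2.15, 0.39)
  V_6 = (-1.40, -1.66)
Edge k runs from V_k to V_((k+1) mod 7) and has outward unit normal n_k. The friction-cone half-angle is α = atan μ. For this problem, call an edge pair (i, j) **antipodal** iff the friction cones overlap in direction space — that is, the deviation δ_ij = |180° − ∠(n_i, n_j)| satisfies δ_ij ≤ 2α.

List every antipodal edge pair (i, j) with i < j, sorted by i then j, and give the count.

count = 3; pairs: (0,4), (0,5), (2,6)

α = atan 0.15 = 8.53°;  2α = 17.06°
n_0 = (+0.9945, +0.1047)
n_1 = (+0.7804, +0.6253)
n_2 = (+0.0437, +0.9990)
n_3 = (-0.8044, +0.5941)
n_4 = (-0.9941, +0.1088)
n_5 = (-0.9391, -0.3436)
n_6 = (+0.0658, -0.9978)
  (0,1): δ = 147.31°  ·
  (0,2): δ = 98.51°  ·
  (0,3): δ = 42.46°  ·
  (0,4): δ = 12.26°  ✓
  (0,5): δ = 14.09°  ✓
  (0,6): δ = 87.76°  ·
  (1,2): δ = 131.20°  ·
  (1,3): δ = 75.15°  ·
  (1,4): δ = 44.95°  ·
  (1,5): δ = 18.61°  ·
  (1,6): δ = 55.07°  ·
  (2,3): δ = 123.95°  ·
  (2,4): δ = 93.75°  ·
  (2,5): δ = 67.40°  ·
  (2,6): δ = 6.27°  ✓
  (3,4): δ = 149.80°  ·
  (3,5): δ = 123.45°  ·
  (3,6): δ = 49.78°  ·
  (4,5): δ = 153.66°  ·
  (4,6): δ = 79.98°  ·
  (5,6): δ = 106.32°  ·
antipodal pairs: 3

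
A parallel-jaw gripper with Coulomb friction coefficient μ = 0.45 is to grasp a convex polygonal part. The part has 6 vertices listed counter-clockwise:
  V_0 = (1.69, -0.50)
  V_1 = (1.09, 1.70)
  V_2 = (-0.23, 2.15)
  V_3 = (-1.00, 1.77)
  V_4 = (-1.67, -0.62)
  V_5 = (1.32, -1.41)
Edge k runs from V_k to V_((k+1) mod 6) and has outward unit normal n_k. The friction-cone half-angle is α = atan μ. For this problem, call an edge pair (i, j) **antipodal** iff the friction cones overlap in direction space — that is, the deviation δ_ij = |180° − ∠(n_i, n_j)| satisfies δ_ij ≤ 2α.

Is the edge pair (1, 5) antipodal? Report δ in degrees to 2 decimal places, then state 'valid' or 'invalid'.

α = atan 0.45 = 24.23°;  2α = 48.46°
edge 1: e_1 = (-1.32, +0.45);  n_1 = (+0.3227, +0.9465)
edge 5: e_5 = (+0.37, +0.91);  n_5 = (+0.9264, -0.3767)
∠(n_1, n_5) = 93.30°
δ = |180° − 93.30°| = 86.70°
86.70° > 2α = 48.46°  →  invalid

δ = 86.70°, invalid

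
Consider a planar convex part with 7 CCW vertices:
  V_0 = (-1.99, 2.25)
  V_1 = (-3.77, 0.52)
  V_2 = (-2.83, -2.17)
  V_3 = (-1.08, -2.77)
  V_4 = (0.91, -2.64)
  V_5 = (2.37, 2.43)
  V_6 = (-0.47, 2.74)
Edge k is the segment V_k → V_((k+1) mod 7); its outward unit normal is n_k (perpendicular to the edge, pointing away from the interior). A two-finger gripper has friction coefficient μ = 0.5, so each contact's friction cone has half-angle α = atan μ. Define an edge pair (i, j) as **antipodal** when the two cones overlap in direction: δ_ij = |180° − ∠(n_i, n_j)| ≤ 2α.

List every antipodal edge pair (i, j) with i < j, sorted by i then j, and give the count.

count = 7; pairs: (0,3), (0,4), (1,4), (2,5), (2,6), (3,5), (3,6)

α = atan 0.5 = 26.57°;  2α = 53.13°
n_0 = (-0.6970, +0.7171)
n_1 = (-0.9440, -0.3299)
n_2 = (-0.3243, -0.9459)
n_3 = (+0.0652, -0.9979)
n_4 = (+0.9609, -0.2767)
n_5 = (+0.1085, +0.9941)
n_6 = (-0.3068, +0.9518)
  (0,1): δ = 114.92°  ·
  (0,2): δ = 63.11°  ·
  (0,3): δ = 40.45°  ✓
  (0,4): δ = 29.75°  ✓
  (0,5): δ = 129.59°  ·
  (0,6): δ = 153.68°  ·
  (1,2): δ = 128.19°  ·
  (1,3): δ = 105.52°  ·
  (1,4): δ = 35.33°  ✓
  (1,5): δ = 64.51°  ·
  (1,6): δ = 88.61°  ·
  (2,3): δ = 157.34°  ·
  (2,4): δ = 87.14°  ·
  (2,5): δ = 12.70°  ✓
  (2,6): δ = 36.79°  ✓
  (3,4): δ = 109.80°  ·
  (3,5): δ = 9.97°  ✓
  (3,6): δ = 14.13°  ✓
  (4,5): δ = 80.16°  ·
  (4,6): δ = 56.07°  ·
  (5,6): δ = 155.90°  ·
antipodal pairs: 7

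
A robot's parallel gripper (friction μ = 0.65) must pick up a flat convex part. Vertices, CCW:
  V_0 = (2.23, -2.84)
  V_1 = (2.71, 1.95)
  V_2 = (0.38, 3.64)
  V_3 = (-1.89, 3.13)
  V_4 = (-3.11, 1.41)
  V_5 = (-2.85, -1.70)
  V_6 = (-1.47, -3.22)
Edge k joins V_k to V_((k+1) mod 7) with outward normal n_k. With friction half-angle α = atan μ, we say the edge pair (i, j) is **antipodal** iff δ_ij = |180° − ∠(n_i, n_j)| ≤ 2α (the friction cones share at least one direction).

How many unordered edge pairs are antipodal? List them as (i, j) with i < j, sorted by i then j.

count = 9; pairs: (0,3), (0,4), (0,5), (1,4), (1,5), (1,6), (2,5), (2,6), (3,6)

α = atan 0.65 = 33.02°;  2α = 66.05°
n_0 = (+0.9950, -0.0997)
n_1 = (+0.5871, +0.8095)
n_2 = (-0.2192, +0.9757)
n_3 = (-0.8157, +0.5785)
n_4 = (-0.9965, -0.0833)
n_5 = (-0.7404, -0.6722)
n_6 = (+0.1022, -0.9948)
  (0,1): δ = 120.23°  ·
  (0,2): δ = 71.62°  ·
  (0,3): δ = 29.63°  ✓
  (0,4): δ = 10.50°  ✓
  (0,5): δ = 47.96°  ✓
  (0,6): δ = 101.59°  ·
  (1,2): δ = 131.38°  ·
  (1,3): δ = 89.39°  ·
  (1,4): δ = 49.27°  ✓
  (1,5): δ = 11.81°  ✓
  (1,6): δ = 41.82°  ✓
  (2,3): δ = 138.01°  ·
  (2,4): δ = 97.88°  ·
  (2,5): δ = 60.43°  ✓
  (2,6): δ = 6.80°  ✓
  (3,4): δ = 139.87°  ·
  (3,5): δ = 102.42°  ·
  (3,6): δ = 48.79°  ✓
  (4,5): δ = 142.54°  ·
  (4,6): δ = 88.92°  ·
  (5,6): δ = 126.37°  ·
antipodal pairs: 9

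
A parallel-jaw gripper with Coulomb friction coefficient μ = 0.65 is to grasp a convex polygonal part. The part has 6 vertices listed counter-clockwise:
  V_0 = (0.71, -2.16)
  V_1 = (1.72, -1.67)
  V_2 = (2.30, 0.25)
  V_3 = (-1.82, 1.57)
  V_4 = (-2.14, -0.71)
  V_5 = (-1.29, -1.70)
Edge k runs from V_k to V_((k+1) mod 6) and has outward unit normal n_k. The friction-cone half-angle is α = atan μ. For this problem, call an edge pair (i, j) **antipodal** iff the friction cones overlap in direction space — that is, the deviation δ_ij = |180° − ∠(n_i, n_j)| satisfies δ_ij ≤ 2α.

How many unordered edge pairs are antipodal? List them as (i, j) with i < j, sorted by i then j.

α = atan 0.65 = 33.02°;  2α = 66.05°
n_0 = (+0.4365, -0.8997)
n_1 = (+0.9573, -0.2892)
n_2 = (+0.3051, +0.9523)
n_3 = (-0.9903, +0.1390)
n_4 = (-0.7587, -0.6514)
n_5 = (-0.2241, -0.9746)
  (0,1): δ = 132.69°  ·
  (0,2): δ = 43.65°  ✓
  (0,3): δ = 56.13°  ✓
  (0,4): δ = 104.77°  ·
  (0,5): δ = 141.17°  ·
  (1,2): δ = 90.96°  ·
  (1,3): δ = 8.82°  ✓
  (1,4): δ = 57.46°  ✓
  (1,5): δ = 93.86°  ·
  (2,3): δ = 80.22°  ·
  (2,4): δ = 31.59°  ✓
  (2,5): δ = 4.81°  ✓
  (3,4): δ = 131.36°  ·
  (3,5): δ = 94.96°  ·
  (4,5): δ = 143.60°  ·
antipodal pairs: 6

count = 6; pairs: (0,2), (0,3), (1,3), (1,4), (2,4), (2,5)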